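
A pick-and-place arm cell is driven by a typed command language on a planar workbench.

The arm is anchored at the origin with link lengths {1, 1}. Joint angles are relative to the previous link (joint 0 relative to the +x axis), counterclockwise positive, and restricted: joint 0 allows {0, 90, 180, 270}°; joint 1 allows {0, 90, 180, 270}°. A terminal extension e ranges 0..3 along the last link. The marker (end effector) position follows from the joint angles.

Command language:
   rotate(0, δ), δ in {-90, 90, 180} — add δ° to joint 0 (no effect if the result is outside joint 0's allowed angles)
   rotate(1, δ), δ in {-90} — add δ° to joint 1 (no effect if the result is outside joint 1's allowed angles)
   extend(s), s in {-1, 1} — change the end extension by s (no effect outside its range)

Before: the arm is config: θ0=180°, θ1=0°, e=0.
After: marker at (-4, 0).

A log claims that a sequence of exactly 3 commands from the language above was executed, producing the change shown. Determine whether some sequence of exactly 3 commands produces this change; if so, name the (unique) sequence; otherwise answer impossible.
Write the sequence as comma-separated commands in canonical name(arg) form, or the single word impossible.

key: order matters: swapping extend(-1) and extend(1) lands elsewhere
start: config: θ0=180°, θ1=0°, e=0
[1] after extend(-1): config: θ0=180°, θ1=0°, e=0
[2] after extend(1): config: θ0=180°, θ1=0°, e=1
[3] after extend(1): config: θ0=180°, θ1=0°, e=2
no other 3-command option fits: unique.

extend(-1), extend(1), extend(1)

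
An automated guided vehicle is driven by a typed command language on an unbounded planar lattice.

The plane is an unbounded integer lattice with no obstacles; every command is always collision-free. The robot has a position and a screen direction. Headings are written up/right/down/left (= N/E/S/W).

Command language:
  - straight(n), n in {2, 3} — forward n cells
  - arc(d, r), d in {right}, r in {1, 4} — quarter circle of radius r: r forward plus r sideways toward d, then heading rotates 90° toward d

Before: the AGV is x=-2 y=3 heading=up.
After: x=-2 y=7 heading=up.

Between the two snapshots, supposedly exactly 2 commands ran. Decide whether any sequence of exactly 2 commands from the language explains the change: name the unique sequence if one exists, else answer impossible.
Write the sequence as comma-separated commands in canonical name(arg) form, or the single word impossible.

straight(2), straight(2)

key: still facing N at the end — nothing in the sequence rotates
initial: x=-2 y=3 heading=up
[1] after straight(2): x=-2 y=5 heading=up
[2] after straight(2): x=-2 y=7 heading=up
all 16 alternatives checked — unique.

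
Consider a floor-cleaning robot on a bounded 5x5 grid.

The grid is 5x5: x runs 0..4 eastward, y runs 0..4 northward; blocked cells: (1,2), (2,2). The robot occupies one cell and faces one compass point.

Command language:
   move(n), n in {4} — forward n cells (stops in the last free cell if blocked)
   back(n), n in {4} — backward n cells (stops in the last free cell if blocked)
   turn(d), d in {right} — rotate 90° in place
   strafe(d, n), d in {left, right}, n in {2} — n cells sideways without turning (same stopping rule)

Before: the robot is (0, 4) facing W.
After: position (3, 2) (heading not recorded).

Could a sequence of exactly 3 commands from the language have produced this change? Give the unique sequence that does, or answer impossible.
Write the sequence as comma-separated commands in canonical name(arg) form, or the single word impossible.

key: move(4) is stopped early by the blocked cell at (2,2)
start: (0, 4) facing W
[1] after back(4): (4, 4) facing W
[2] after strafe(left, 2): (4, 2) facing W
[3] after move(4): (3, 2) facing W
no other 3-command option fits: unique.

back(4), strafe(left, 2), move(4)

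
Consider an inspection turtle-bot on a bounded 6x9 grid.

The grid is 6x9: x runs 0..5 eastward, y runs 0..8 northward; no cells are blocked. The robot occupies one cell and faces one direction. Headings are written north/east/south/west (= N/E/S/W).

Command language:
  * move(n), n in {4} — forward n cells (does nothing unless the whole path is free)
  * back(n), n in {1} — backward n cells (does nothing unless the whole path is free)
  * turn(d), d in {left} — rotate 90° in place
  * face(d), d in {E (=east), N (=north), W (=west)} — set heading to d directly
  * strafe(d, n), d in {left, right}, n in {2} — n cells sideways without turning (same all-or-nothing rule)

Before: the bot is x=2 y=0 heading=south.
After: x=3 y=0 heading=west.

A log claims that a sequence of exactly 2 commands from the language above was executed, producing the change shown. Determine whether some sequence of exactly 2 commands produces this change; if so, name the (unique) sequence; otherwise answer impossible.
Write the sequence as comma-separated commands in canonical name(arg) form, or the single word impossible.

key: position moved to (3,0) AND the heading swung to W — translation plus rotation needed
initial: x=2 y=0 heading=south
[1] after face(W): x=2 y=0 heading=west
[2] after back(1): x=3 y=0 heading=west
uniquely the one of 64 2-step routes that fits.

face(W), back(1)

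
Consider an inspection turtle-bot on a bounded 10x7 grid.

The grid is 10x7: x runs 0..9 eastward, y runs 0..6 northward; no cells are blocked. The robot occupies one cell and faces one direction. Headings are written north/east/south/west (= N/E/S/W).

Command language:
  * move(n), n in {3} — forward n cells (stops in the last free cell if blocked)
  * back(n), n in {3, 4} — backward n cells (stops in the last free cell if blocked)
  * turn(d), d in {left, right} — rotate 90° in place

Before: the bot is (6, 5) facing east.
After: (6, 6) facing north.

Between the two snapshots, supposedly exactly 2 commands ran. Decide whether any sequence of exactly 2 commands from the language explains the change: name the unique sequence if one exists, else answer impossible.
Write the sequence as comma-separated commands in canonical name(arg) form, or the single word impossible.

turn(left), move(3)

key: position moved to (6,6) AND the heading swung to N — translation plus rotation needed
t0: (6, 5) facing east
1. turn(left) → (6, 5) facing north
2. move(3) → (6, 6) facing north
all 25 alternatives checked — unique.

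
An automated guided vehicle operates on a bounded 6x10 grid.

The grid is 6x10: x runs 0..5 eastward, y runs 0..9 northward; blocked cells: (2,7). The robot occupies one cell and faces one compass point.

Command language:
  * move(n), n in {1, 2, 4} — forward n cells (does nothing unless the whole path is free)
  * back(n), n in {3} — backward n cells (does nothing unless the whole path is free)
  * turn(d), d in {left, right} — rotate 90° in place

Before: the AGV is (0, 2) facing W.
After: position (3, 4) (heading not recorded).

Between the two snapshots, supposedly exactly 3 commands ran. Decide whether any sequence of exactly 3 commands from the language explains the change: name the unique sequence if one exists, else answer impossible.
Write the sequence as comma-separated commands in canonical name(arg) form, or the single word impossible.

back(3), turn(right), move(2)

key: order matters: swapping back(3) and move(2) lands elsewhere
from: (0, 2) facing W
[1] after back(3): (3, 2) facing W
[2] after turn(right): (3, 2) facing N
[3] after move(2): (3, 4) facing N
no other 3-command option fits: unique.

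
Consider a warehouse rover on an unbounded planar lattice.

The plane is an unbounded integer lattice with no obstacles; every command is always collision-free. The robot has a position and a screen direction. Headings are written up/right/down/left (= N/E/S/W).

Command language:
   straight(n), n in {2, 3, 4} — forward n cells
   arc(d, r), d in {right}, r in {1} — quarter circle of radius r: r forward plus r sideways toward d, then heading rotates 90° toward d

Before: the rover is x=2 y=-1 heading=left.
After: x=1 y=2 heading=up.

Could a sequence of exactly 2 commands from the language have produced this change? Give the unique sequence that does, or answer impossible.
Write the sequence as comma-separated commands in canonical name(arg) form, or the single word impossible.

arc(right, 1), straight(2)

key: order matters: swapping arc(right, 1) and straight(2) lands elsewhere
start: x=2 y=-1 heading=left
step 1 (arc(right, 1)): x=1 y=0 heading=up
step 2 (straight(2)): x=1 y=2 heading=up
no other 2-command option fits: unique.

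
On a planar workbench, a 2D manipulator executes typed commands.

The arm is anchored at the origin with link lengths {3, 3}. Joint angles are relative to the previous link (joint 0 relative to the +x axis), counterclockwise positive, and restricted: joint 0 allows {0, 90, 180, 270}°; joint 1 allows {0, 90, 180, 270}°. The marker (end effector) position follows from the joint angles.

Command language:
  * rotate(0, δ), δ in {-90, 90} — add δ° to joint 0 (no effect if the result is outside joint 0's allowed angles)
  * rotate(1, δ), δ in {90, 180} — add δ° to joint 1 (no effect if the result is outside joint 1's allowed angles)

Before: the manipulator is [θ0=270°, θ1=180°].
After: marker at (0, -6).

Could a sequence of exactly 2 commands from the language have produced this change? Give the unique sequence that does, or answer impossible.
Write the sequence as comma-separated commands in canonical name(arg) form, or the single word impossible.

from: [θ0=270°, θ1=180°]
1. rotate(1, 90) → [θ0=270°, θ1=270°]
2. rotate(1, 90) → [θ0=270°, θ1=0°]
no other 2-command option fits: unique.

rotate(1, 90), rotate(1, 90)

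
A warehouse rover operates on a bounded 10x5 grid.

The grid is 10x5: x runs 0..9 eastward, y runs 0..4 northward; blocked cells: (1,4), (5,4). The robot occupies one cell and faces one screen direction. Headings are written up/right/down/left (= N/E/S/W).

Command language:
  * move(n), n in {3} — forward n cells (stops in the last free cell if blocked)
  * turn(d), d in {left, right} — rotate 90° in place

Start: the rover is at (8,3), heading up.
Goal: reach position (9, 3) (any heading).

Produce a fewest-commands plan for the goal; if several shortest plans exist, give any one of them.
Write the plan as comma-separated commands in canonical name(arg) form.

turn(right), move(3)

initial: at (8,3), heading up
t=1 turn(right) ⇒ at (8,3), heading right
t=2 move(3) ⇒ at (9,3), heading right
no 1-step plan works, so 2 is optimal.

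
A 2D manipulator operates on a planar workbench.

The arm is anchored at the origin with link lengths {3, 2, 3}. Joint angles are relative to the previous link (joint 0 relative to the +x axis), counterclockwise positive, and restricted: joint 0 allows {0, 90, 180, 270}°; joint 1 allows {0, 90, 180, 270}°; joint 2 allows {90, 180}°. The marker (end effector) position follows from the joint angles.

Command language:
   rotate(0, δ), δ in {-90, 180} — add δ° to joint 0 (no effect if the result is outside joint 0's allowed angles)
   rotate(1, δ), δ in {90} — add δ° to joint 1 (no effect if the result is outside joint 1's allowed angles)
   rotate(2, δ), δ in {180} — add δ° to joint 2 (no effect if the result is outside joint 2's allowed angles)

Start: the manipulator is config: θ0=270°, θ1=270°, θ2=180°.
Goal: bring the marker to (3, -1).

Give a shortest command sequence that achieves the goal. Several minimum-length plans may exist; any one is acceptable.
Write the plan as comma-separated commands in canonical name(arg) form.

t0: config: θ0=270°, θ1=270°, θ2=180°
[1] after rotate(0, -90): config: θ0=180°, θ1=270°, θ2=180°
[2] after rotate(0, 180): config: θ0=0°, θ1=270°, θ2=180°
[3] after rotate(1, 90): config: θ0=0°, θ1=0°, θ2=180°
[4] after rotate(1, 90): config: θ0=0°, θ1=90°, θ2=180°
no 3-step plan works, so 4 is optimal.

rotate(0, -90), rotate(0, 180), rotate(1, 90), rotate(1, 90)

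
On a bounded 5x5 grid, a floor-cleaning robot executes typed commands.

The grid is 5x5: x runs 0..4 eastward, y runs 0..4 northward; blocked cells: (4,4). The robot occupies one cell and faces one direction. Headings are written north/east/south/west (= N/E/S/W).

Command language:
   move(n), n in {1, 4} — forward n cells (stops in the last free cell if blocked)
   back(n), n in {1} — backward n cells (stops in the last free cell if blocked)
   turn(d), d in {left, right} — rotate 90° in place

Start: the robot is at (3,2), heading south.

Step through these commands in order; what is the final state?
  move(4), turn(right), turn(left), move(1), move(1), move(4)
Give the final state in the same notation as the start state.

at (3,0), heading south

start: at (3,2), heading south
step 1 (move(4)): at (3,0), heading south
step 2 (turn(right)): at (3,0), heading west
step 3 (turn(left)): at (3,0), heading south
step 4 (move(1)): at (3,0), heading south
step 5 (move(1)): at (3,0), heading south
step 6 (move(4)): at (3,0), heading south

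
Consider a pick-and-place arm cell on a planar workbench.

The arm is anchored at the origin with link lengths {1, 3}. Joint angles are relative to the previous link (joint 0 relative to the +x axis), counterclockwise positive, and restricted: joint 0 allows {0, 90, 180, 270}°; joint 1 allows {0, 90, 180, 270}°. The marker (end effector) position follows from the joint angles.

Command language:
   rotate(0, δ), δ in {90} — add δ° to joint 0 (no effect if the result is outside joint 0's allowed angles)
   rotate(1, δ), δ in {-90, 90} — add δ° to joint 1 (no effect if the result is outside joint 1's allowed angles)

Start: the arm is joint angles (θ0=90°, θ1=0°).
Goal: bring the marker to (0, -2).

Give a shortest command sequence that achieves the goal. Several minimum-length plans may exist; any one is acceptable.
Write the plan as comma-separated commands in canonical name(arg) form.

rotate(1, -90), rotate(1, -90)

initial: joint angles (θ0=90°, θ1=0°)
1. rotate(1, -90) → joint angles (θ0=90°, θ1=270°)
2. rotate(1, -90) → joint angles (θ0=90°, θ1=180°)
nothing shorter than 2 reaches the goal.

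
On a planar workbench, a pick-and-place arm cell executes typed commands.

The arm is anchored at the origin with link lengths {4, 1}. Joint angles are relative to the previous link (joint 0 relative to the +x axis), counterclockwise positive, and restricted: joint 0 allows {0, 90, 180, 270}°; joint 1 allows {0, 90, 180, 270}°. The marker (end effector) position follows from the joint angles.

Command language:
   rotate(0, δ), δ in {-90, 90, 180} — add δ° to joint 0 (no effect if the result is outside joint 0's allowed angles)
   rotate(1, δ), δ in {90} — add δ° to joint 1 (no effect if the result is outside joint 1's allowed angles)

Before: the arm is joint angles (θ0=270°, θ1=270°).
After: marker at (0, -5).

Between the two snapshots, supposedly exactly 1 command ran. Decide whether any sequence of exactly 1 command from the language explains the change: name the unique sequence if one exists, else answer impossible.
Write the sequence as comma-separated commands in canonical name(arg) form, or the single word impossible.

t0: joint angles (θ0=270°, θ1=270°)
[1] after rotate(1, 90): joint angles (θ0=270°, θ1=0°)
all 4 alternatives checked — unique.

rotate(1, 90)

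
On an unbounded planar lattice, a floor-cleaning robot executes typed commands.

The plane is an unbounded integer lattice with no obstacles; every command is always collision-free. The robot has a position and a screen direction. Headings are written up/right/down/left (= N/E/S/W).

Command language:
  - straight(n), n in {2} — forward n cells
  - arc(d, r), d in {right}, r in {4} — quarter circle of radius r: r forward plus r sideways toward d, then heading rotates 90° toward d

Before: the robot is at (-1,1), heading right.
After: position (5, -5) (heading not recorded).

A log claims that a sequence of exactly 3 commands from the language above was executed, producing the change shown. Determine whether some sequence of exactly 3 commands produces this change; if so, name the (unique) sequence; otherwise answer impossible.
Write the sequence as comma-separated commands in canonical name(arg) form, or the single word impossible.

straight(2), arc(right, 4), straight(2)

start: at (-1,1), heading right
1. straight(2) → at (1,1), heading right
2. arc(right, 4) → at (5,-3), heading down
3. straight(2) → at (5,-5), heading down
all 8 alternatives checked — unique.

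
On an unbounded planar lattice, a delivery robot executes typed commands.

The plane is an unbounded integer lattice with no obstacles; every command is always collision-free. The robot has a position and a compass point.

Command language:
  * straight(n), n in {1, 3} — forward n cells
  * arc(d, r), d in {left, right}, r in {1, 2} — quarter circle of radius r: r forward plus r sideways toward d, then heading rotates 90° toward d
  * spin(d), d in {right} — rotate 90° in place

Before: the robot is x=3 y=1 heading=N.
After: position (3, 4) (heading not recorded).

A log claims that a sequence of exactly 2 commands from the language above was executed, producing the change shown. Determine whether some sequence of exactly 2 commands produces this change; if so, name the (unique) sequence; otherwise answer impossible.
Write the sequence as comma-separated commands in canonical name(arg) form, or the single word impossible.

key: running spin(right) before straight(3) would end elsewhere — order is forced
begin: x=3 y=1 heading=N
step 1 (straight(3)): x=3 y=4 heading=N
step 2 (spin(right)): x=3 y=4 heading=E
uniquely the one of 49 2-step routes that fits.

straight(3), spin(right)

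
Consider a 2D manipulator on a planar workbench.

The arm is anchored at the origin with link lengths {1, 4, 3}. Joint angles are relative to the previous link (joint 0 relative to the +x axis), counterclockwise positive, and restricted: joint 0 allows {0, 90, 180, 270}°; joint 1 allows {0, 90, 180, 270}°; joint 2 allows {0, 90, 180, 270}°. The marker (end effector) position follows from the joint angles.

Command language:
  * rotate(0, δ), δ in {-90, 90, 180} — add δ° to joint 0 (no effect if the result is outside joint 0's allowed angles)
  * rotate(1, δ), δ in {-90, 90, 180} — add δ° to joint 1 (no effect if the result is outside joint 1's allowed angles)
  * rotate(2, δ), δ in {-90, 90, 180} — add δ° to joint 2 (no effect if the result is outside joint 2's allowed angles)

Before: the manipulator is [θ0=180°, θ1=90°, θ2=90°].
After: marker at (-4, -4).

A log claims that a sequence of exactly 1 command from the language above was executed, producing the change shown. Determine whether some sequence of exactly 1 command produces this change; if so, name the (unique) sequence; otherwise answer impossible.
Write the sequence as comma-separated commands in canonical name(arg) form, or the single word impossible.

begin: [θ0=180°, θ1=90°, θ2=90°]
[1] after rotate(2, 180): [θ0=180°, θ1=90°, θ2=270°]
uniquely the one of 9 1-step routes that fits.

rotate(2, 180)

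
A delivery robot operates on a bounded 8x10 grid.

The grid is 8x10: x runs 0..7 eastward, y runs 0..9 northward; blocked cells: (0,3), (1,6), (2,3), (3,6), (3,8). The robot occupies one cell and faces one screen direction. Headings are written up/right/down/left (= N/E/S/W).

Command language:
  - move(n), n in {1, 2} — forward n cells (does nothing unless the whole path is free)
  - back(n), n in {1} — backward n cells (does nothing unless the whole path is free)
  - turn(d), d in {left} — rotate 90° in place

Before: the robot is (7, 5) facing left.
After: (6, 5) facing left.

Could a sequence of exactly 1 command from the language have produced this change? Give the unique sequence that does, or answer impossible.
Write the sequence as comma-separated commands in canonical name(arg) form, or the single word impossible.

move(1)

key: heading stays W — the single command does not turn
from: (7, 5) facing left
[1] after move(1): (6, 5) facing left
all 4 alternatives checked — unique.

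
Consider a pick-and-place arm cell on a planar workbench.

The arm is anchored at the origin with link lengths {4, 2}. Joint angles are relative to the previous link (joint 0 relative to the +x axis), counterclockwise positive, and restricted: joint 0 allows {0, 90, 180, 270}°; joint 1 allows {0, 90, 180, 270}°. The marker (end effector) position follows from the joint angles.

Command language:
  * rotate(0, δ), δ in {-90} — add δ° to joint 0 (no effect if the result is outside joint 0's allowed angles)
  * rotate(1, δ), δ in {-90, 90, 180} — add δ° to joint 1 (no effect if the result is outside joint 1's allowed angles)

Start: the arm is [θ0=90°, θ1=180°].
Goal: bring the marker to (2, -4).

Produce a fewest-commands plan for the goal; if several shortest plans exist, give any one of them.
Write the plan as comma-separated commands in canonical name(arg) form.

t0: [θ0=90°, θ1=180°]
step 1 (rotate(1, -90)): [θ0=90°, θ1=90°]
step 2 (rotate(0, -90)): [θ0=0°, θ1=90°]
step 3 (rotate(0, -90)): [θ0=270°, θ1=90°]
no 2-step plan works, so 3 is optimal.

rotate(1, -90), rotate(0, -90), rotate(0, -90)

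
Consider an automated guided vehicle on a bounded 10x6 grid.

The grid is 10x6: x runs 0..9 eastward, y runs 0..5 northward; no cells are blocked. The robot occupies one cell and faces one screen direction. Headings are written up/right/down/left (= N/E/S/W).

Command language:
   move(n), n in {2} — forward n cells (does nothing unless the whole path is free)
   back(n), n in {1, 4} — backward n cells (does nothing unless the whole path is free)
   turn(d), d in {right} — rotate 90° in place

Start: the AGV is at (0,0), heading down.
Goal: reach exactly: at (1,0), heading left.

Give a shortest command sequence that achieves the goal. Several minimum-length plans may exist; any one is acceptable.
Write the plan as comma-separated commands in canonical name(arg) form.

turn(right), back(1)

from: at (0,0), heading down
[1] after turn(right): at (0,0), heading left
[2] after back(1): at (1,0), heading left
no 1-step plan works, so 2 is optimal.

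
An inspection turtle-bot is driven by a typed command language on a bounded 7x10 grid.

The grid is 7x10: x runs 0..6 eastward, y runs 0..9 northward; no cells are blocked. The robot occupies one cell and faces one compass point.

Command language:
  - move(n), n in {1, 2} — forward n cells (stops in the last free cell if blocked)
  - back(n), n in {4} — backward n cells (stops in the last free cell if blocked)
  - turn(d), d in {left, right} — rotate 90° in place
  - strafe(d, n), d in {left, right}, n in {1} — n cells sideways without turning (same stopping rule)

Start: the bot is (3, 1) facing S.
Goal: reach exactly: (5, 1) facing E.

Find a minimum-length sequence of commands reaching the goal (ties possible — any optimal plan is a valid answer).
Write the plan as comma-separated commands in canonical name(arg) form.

turn(left), move(2)

start: (3, 1) facing S
[1] after turn(left): (3, 1) facing E
[2] after move(2): (5, 1) facing E
minimal: 2 command(s), checked below 2.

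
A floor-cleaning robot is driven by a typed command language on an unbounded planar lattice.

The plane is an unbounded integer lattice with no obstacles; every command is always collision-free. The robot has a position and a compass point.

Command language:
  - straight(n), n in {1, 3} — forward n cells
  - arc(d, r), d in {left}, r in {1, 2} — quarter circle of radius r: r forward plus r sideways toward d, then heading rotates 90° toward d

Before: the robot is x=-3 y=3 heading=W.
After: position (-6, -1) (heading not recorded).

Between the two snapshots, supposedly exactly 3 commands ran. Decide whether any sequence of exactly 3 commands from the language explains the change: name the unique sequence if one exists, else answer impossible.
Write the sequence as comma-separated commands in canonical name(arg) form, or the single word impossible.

straight(3), arc(left, 2), arc(left, 2)

key: order matters: swapping straight(3) and arc(left, 2) lands elsewhere
start: x=-3 y=3 heading=W
1. straight(3) → x=-6 y=3 heading=W
2. arc(left, 2) → x=-8 y=1 heading=S
3. arc(left, 2) → x=-6 y=-1 heading=E
uniquely the one of 64 3-step routes that fits.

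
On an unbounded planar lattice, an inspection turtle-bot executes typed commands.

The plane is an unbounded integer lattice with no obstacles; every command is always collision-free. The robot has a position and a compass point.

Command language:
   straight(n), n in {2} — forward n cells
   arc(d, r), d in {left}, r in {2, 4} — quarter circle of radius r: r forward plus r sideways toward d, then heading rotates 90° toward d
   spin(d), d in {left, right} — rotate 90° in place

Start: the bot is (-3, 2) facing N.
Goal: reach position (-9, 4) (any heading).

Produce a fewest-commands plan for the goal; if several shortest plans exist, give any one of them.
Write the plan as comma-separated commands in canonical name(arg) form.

start: (-3, 2) facing N
1. arc(left, 4) → (-7, 6) facing W
2. arc(left, 2) → (-9, 4) facing S
shorter routes all fall short; 2 is best.

arc(left, 4), arc(left, 2)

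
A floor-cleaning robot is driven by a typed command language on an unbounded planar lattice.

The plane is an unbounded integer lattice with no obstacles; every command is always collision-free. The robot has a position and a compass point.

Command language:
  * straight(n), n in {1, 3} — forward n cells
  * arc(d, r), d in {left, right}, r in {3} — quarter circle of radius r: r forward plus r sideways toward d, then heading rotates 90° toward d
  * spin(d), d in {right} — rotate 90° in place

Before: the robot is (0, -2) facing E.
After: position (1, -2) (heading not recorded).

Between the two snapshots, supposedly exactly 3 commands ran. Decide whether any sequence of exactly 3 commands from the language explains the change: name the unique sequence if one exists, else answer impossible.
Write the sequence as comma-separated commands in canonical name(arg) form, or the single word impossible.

straight(1), spin(right), spin(right)

key: running spin(right) before straight(1) would end elsewhere — order is forced
begin: (0, -2) facing E
step 1 (straight(1)): (1, -2) facing E
step 2 (spin(right)): (1, -2) facing S
step 3 (spin(right)): (1, -2) facing W
no other 3-command option fits: unique.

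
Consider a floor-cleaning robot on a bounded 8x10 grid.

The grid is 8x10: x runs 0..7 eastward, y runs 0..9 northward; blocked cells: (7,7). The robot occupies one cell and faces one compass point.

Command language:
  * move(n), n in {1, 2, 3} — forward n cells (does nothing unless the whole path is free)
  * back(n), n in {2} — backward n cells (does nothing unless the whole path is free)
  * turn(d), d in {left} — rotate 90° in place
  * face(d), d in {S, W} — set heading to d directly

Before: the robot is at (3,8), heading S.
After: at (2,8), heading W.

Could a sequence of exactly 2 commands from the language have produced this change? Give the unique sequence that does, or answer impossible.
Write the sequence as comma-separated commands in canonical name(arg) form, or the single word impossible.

face(W), move(1)

key: cell and facing (now W) both changed — the 2 commands mix motion and turning
start: at (3,8), heading S
step 1 (face(W)): at (3,8), heading W
step 2 (move(1)): at (2,8), heading W
uniquely the one of 49 2-step routes that fits.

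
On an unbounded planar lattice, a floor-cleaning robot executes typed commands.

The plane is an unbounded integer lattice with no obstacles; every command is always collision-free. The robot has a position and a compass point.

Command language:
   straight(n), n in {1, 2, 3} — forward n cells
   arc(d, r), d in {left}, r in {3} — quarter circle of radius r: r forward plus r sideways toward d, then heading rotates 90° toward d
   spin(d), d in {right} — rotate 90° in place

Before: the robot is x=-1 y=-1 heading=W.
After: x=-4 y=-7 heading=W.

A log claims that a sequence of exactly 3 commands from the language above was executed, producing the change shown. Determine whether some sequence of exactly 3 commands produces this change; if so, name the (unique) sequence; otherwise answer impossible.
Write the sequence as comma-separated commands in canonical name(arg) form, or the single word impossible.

key: order matters: swapping arc(left, 3) and spin(right) lands elsewhere
begin: x=-1 y=-1 heading=W
1. arc(left, 3) → x=-4 y=-4 heading=S
2. straight(3) → x=-4 y=-7 heading=S
3. spin(right) → x=-4 y=-7 heading=W
no rival 3-sequence matches.

arc(left, 3), straight(3), spin(right)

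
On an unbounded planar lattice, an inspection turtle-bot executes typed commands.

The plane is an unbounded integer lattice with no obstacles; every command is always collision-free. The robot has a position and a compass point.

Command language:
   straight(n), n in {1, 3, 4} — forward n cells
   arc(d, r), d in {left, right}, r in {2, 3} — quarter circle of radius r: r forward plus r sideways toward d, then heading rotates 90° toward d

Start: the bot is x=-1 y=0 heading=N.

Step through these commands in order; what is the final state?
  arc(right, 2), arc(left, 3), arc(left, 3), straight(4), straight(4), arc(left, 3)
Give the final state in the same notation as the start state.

x=-10 y=5 heading=S

initial: x=-1 y=0 heading=N
1. arc(right, 2) → x=1 y=2 heading=E
2. arc(left, 3) → x=4 y=5 heading=N
3. arc(left, 3) → x=1 y=8 heading=W
4. straight(4) → x=-3 y=8 heading=W
5. straight(4) → x=-7 y=8 heading=W
6. arc(left, 3) → x=-10 y=5 heading=S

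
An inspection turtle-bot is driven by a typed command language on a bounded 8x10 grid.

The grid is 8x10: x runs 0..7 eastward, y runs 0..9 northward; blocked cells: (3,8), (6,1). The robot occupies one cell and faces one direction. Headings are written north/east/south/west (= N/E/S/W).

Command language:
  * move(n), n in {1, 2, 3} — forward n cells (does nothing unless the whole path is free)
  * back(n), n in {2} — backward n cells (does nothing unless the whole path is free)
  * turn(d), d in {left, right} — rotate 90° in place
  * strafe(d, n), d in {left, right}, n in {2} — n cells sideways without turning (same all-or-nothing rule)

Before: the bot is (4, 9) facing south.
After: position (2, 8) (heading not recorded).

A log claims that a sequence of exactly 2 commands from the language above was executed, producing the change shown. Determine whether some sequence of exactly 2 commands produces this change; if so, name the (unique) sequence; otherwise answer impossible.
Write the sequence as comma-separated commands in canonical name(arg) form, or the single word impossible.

strafe(right, 2), move(1)

key: running move(1) before strafe(right, 2) would end elsewhere — order is forced
t0: (4, 9) facing south
1. strafe(right, 2) → (2, 9) facing south
2. move(1) → (2, 8) facing south
no other 2-command option fits: unique.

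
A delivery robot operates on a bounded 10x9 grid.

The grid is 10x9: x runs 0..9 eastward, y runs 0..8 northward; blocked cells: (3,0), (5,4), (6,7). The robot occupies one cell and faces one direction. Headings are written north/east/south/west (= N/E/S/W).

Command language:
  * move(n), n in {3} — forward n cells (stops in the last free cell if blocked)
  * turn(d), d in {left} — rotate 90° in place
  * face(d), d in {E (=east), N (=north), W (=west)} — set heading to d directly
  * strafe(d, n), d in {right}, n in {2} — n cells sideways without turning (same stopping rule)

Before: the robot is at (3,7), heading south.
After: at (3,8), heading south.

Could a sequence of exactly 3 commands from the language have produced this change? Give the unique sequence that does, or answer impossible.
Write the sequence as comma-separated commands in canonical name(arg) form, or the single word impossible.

key: order matters: swapping face(W) and turn(left) lands elsewhere
begin: at (3,7), heading south
step 1 (face(W)): at (3,7), heading west
step 2 (strafe(right, 2)): at (3,8), heading west
step 3 (turn(left)): at (3,8), heading south
uniquely the one of 216 3-step routes that fits.

face(W), strafe(right, 2), turn(left)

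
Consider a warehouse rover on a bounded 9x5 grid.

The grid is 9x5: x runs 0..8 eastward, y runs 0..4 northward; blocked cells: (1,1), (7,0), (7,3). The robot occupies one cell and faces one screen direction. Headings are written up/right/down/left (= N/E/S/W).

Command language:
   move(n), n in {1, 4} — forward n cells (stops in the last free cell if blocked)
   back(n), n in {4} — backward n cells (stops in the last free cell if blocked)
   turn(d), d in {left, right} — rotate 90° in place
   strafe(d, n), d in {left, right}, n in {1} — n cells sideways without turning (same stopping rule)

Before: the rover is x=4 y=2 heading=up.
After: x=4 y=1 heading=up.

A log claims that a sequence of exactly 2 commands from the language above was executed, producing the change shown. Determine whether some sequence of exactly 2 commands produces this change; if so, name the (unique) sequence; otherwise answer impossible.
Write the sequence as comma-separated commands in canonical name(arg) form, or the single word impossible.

back(4), move(1)

key: heading stays N — no command in the sequence turns
begin: x=4 y=2 heading=up
[1] after back(4): x=4 y=0 heading=up
[2] after move(1): x=4 y=1 heading=up
no other 2-command option fits: unique.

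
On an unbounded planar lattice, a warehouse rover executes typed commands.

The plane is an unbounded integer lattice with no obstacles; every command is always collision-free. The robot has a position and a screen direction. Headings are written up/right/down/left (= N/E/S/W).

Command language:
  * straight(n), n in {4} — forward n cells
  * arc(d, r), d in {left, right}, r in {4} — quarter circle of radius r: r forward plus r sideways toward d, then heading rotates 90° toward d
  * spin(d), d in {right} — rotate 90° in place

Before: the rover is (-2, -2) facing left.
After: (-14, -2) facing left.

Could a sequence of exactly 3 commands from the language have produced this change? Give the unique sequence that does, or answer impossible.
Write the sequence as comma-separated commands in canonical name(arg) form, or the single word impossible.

key: still facing W at the end — nothing in the sequence rotates
start: (-2, -2) facing left
1. straight(4) → (-6, -2) facing left
2. straight(4) → (-10, -2) facing left
3. straight(4) → (-14, -2) facing left
all 64 alternatives checked — unique.

straight(4), straight(4), straight(4)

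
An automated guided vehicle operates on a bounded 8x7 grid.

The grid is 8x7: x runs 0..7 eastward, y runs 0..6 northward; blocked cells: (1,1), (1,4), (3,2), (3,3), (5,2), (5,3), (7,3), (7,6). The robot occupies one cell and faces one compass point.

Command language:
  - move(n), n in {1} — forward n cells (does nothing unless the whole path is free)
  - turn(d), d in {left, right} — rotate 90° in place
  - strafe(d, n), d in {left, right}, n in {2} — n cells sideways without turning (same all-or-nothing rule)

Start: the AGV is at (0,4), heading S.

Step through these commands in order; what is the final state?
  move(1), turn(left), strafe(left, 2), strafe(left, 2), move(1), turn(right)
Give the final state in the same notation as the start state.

initial: at (0,4), heading S
1. move(1) → at (0,3), heading S
2. turn(left) → at (0,3), heading E
3. strafe(left, 2) → at (0,5), heading E
4. strafe(left, 2) → at (0,5), heading E
5. move(1) → at (1,5), heading E
6. turn(right) → at (1,5), heading S

at (1,5), heading S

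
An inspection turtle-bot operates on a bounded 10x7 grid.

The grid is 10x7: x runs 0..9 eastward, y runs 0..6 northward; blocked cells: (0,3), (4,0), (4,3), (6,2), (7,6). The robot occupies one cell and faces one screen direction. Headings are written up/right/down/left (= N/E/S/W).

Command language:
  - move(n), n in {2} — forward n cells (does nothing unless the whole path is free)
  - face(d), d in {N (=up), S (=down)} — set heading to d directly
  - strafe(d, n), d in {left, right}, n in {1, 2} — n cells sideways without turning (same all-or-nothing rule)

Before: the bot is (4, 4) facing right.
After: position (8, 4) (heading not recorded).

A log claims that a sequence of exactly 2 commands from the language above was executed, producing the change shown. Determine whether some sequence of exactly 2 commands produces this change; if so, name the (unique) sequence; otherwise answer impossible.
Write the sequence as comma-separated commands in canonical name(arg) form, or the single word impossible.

start: (4, 4) facing right
1. move(2) → (6, 4) facing right
2. move(2) → (8, 4) facing right
uniquely the one of 49 2-step routes that fits.

move(2), move(2)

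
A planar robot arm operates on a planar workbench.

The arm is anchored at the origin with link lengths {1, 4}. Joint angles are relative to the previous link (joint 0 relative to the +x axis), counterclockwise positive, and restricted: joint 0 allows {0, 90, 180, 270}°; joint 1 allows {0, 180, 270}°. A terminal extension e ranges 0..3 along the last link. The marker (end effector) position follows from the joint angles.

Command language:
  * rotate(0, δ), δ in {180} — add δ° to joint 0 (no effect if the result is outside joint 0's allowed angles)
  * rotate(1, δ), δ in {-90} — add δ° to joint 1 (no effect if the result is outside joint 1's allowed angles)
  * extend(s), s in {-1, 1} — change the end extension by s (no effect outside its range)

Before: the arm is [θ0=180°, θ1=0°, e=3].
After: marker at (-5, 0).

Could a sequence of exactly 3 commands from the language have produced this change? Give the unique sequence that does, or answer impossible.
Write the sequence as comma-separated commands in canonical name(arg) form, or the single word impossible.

initial: [θ0=180°, θ1=0°, e=3]
1. extend(-1) → [θ0=180°, θ1=0°, e=2]
2. extend(-1) → [θ0=180°, θ1=0°, e=1]
3. extend(-1) → [θ0=180°, θ1=0°, e=0]
uniquely the one of 64 3-step routes that fits.

extend(-1), extend(-1), extend(-1)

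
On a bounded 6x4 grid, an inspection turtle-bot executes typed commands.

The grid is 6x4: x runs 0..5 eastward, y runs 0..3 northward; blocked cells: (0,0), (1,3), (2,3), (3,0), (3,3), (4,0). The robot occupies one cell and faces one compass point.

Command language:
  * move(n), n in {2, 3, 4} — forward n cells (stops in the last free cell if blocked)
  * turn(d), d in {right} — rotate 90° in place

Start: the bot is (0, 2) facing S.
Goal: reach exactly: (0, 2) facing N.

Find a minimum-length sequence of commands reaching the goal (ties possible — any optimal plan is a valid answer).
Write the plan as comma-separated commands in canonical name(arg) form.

turn(right), turn(right)

initial: (0, 2) facing S
t=1 turn(right) ⇒ (0, 2) facing W
t=2 turn(right) ⇒ (0, 2) facing N
no 1-step plan works, so 2 is optimal.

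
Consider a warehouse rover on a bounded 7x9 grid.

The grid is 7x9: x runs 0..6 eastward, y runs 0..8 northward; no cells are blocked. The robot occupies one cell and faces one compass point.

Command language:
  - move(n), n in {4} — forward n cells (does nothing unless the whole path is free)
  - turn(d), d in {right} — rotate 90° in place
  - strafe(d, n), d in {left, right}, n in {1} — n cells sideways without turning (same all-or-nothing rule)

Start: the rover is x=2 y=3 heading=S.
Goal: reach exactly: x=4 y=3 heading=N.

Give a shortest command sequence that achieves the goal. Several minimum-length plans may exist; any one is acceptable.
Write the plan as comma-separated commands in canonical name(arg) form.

turn(right), turn(right), strafe(right, 1), strafe(right, 1)

begin: x=2 y=3 heading=S
[1] after turn(right): x=2 y=3 heading=W
[2] after turn(right): x=2 y=3 heading=N
[3] after strafe(right, 1): x=3 y=3 heading=N
[4] after strafe(right, 1): x=4 y=3 heading=N
no 3-step plan works, so 4 is optimal.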